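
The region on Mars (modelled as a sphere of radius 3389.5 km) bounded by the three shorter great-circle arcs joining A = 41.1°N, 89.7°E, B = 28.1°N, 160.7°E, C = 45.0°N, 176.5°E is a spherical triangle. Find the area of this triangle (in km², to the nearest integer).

2367924 km²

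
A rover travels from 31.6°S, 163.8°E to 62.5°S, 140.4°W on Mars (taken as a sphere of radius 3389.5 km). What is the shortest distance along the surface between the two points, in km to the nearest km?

2763 km

In radians: φ₁ = -0.5515, φ₂ = -1.0908, Δλ = 55.800° = 0.9739 rad.
Haversine: a = sin²(Δφ/2) + cos φ₁ cos φ₂ sin²(Δλ/2) = 0.0710 + (0.8517)(0.4617)(0.2190) = 0.15708.
Central angle c = 2·arcsin(√a) = 0.81504 rad.
Distance = R·c = 3389.5 × 0.8150 ≈ 2763 km.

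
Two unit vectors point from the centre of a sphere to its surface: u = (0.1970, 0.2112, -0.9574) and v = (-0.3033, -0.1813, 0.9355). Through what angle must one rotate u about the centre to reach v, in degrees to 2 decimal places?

173.55°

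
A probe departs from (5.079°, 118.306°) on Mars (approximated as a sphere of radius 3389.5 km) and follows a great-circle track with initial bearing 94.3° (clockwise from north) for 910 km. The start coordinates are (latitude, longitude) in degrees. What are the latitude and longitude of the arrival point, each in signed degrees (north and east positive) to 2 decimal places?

3.76°, 133.68°

Angular distance δ = d/R = 910/3389.5 = 0.26848 rad; initial bearing θ = 1.6458 rad.
sin φ₂ = sin φ₁ cos δ + cos φ₁ sin δ cos θ = (0.0885)(0.9642) + (0.9961)(0.2653)(-0.0750) = 0.0655, so φ₂ = 3.76°.
Δλ = atan2(sin θ sin δ cos φ₁, cos δ − sin φ₁ sin φ₂) = atan2(0.2635, 0.9584) = 15.372°.
λ₂ = 118.306° + 15.372° = 133.68°.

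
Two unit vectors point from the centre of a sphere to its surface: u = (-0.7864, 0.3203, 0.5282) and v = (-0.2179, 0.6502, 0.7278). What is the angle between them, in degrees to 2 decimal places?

40.18°

u·v = 0.7640; |u| = 1.0000, |v| = 1.0000.
cos θ = (u·v)/(|u||v|) = 0.7641, so θ = 40.18°.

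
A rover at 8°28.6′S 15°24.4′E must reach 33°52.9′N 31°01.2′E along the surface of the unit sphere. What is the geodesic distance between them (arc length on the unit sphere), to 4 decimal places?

Let φ₁ = -0.1479 rad, φ₂ = 0.5913 rad, and Δλ = 0.2725 rad.
cos c = sin φ₁ sin φ₂ + cos φ₁ cos φ₂ cos Δλ = (-0.1474)(0.5575) + (0.9891)(0.8302)(0.9631) = 0.70865,
so c = arccos(0.70865) = 0.78322 rad.
On the unit sphere the arc length equals the central angle: 0.7832.

0.7832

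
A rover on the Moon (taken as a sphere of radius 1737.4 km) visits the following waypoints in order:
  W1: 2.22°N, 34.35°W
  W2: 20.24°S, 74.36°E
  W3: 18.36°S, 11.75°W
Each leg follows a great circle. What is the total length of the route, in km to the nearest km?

Leg W1→W2: central angle 1.8904 rad, distance 3284.3 km.
Leg W2→W3: central angle 1.4006 rad, distance 2433.4 km.
Total: 3284.3 + 2433.4 ≈ 5718 km.

5718 km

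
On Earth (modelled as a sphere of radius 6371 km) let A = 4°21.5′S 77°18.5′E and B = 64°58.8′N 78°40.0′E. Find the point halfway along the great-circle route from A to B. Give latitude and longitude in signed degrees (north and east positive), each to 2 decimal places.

The central angle between A and B is δ = 1.2103 rad.
With f = 0.5, the slerp weights are sin((1−f)δ)/sin δ = 0.6080 and sin(fδ)/sin δ = 0.6080.
Weighted sum of the unit vectors: (0.6080)·(0.2191,0.9727,-0.0760) + (0.6080)·(0.0831,0.4147,0.9062) = (0.1837, 0.8435, 0.5047).
Converting back: φ = atan2(z, √(x²+y²)) = 30.31°, λ = atan2(y, x) = 77.71°.

30.31°, 77.71°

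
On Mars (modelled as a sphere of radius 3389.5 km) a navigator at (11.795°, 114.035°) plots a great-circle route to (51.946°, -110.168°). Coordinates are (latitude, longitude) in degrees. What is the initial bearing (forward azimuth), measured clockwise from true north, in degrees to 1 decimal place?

26.5°

With φ₁ = 0.2059, φ₂ = 0.9066, Δλ = 2.3701 rad, the forward-azimuth formula gives
θ = atan2( sin Δλ cos φ₂ , cos φ₁ sin φ₂ − sin φ₁ cos φ₂ cos Δλ ) = atan2(0.4298, 0.8611) = 26.52°.
So the initial bearing is 26.5°.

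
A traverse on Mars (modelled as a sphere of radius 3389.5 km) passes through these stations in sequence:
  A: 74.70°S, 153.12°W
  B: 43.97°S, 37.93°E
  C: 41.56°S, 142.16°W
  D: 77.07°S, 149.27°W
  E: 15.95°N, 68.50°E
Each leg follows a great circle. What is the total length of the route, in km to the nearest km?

18172 km

Leg A→B: central angle 1.0664 rad, distance 3614.5 km.
Leg B→C: central angle 1.6488 rad, distance 5588.6 km.
Leg C→D: central angle 0.6220 rad, distance 2108.2 km.
Leg D→E: central angle 2.0241 rad, distance 6860.5 km.
Total: 3614.5 + 5588.6 + 2108.2 + 6860.5 ≈ 18172 km.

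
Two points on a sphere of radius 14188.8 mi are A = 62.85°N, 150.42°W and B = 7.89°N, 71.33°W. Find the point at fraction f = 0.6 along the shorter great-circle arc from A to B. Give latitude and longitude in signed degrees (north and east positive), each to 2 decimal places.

The central angle between A and B is δ = 1.3616 rad.
With f = 0.6, the slerp weights are sin((1−f)δ)/sin δ = 0.5297 and sin(fδ)/sin δ = 0.7453.
Weighted sum of the unit vectors: (0.5297)·(-0.3968,-0.2253,0.8898) + (0.7453)·(0.3171,-0.9384,0.1373) = (0.0261, -0.8187, 0.5736).
Converting back: φ = atan2(z, √(x²+y²)) = 35.00°, λ = atan2(y, x) = -88.17°.

35.00°, -88.17°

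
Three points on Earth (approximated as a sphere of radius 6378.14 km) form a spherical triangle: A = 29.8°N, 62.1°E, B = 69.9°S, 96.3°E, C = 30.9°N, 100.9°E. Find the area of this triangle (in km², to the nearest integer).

Side lengths (central angles): a = 1.7603, b = 0.5817, c = 1.7927 rad; semiperimeter s = 2.0673.
By l'Huilier's theorem, tan(E/4) = √[tan(s/2) tan((s−a)/2) tan((s−b)/2) tan((s−c)/2)], giving spherical excess E = 0.7185 rad.
Area = E·R² = 0.7185 × (6378.14)² ≈ 29230778 km².

29230778 km²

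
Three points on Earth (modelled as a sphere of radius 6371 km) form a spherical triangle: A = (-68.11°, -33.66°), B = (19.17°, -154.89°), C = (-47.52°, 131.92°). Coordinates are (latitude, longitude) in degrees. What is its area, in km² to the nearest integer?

57552753 km²

Side lengths (central angles): a = 1.6285, b = 1.1147, c = 2.0798 rad; semiperimeter s = 2.4115.
By l'Huilier's theorem, tan(E/4) = √[tan(s/2) tan((s−a)/2) tan((s−b)/2) tan((s−c)/2)], giving spherical excess E = 1.4179 rad.
Area = E·R² = 1.4179 × (6371)² ≈ 57552753 km².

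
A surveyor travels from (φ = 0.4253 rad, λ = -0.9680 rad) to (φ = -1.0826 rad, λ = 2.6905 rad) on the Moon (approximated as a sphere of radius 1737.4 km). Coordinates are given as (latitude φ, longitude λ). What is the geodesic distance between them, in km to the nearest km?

4166 km

With latitudes φ₁ = 24.368°, φ₂ = -62.028° and longitude difference Δλ = -150.383°:
cos c = sin φ₁ sin φ₂ + cos φ₁ cos φ₂ cos Δλ = (0.4126)(-0.8832) + (0.9109)(0.4690)(-0.8694) = -0.73583,
so c = arccos(-0.73583) = 2.39768 rad.
Distance = R·c = 1737.4 × 2.3977 ≈ 4166 km.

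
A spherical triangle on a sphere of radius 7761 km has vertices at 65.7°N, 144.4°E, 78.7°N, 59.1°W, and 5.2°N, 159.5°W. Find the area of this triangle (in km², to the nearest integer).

Side lengths (central angles): a = 1.5171, b = 1.2544, c = 0.6098 rad; semiperimeter s = 1.6906.
By l'Huilier's theorem, tan(E/4) = √[tan(s/2) tan((s−a)/2) tan((s−b)/2) tan((s−c)/2)], giving spherical excess E = 0.4548 rad.
Area = E·R² = 0.4548 × (7761)² ≈ 27396726 km².

27396726 km²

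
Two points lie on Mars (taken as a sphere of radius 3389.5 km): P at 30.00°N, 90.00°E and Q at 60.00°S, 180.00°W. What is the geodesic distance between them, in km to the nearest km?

6842 km

In radians: φ₁ = 0.5236, φ₂ = -1.0472, Δλ = 90.000° = 1.5708 rad.
cos c = sin φ₁ sin φ₂ + cos φ₁ cos φ₂ cos Δλ = (0.5000)(-0.8660) + (0.8660)(0.5000)(0.0000) = -0.43301,
so c = arccos(-0.43301) = 2.01863 rad.
Distance = R·c = 3389.5 × 2.0186 ≈ 6842 km.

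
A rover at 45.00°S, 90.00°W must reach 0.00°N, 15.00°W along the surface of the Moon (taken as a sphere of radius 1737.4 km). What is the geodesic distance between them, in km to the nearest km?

2409 km

With latitudes φ₁ = -45.000°, φ₂ = 0.000° and longitude difference Δλ = 75.000°:
Haversine: a = sin²(Δφ/2) + cos φ₁ cos φ₂ sin²(Δλ/2) = 0.1464 + (0.7071)(1.0000)(0.3706) = 0.40849.
Central angle c = 2·arcsin(√a) = 1.38675 rad.
Distance = R·c = 1737.4 × 1.3867 ≈ 2409 km.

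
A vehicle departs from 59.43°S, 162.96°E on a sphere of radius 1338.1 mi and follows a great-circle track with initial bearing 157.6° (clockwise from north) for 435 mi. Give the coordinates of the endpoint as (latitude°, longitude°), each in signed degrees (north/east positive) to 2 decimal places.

Angular distance δ = d/R = 435/1338.1 = 0.32509 rad; initial bearing θ = 2.7506 rad.
sin φ₂ = sin φ₁ cos δ + cos φ₁ sin δ cos θ = (-0.8610)(0.9476) + (0.5086)(0.3194)(-0.9245) = -0.9661, so φ₂ = -75.04°.
Δλ = atan2(sin θ sin δ cos φ₁, cos δ − sin φ₁ sin φ₂) = atan2(0.0619, 0.1158) = 28.125°.
λ₂ = 162.960° + 28.125° = 191.09° → -168.91° after wrapping to (−180°, 180°].

-75.04°, -168.91°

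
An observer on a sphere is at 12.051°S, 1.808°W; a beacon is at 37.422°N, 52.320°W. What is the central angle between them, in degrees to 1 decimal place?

68.5°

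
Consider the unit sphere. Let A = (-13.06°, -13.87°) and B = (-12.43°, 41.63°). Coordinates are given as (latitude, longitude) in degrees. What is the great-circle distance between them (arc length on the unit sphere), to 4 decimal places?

0.9429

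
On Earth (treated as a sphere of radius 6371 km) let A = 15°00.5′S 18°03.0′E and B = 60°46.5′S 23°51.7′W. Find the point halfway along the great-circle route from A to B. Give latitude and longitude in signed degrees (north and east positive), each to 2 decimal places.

-39.59°, 4.26°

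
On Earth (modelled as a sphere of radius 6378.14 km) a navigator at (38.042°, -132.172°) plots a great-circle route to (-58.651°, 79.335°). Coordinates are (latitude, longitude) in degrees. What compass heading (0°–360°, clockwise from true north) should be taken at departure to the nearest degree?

With φ₁ = 0.6640, φ₂ = -1.0237, Δλ = -2.5917 rad, the forward-azimuth formula gives
θ = atan2( sin Δλ cos φ₂ , cos φ₁ sin φ₂ − sin φ₁ cos φ₂ cos Δλ ) = atan2(-0.2719, -0.3993) = -145.75°.
Adding 360° brings this into [0°, 360°): 214°.

214°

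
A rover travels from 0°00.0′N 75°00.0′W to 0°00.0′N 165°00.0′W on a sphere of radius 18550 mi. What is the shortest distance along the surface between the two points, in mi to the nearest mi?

With latitudes φ₁ = 0.000°, φ₂ = 0.000° and longitude difference Δλ = -90.000°:
cos c = sin φ₁ sin φ₂ + cos φ₁ cos φ₂ cos Δλ = (0.0000)(0.0000) + (1.0000)(1.0000)(0.0000) = 0.00000,
so c = arccos(0.00000) = 1.57080 rad.
Distance = R·c = 18550 × 1.5708 ≈ 29138 mi.

29138 mi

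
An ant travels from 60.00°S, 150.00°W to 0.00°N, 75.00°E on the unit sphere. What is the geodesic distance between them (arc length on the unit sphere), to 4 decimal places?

1.9322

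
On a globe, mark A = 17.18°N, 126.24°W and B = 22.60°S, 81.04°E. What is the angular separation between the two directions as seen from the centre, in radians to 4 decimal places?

Let φ₁ = 0.2998 rad, φ₂ = -0.3944 rad, and Δλ = -2.6655 rad.
Haversine: a = sin²(Δφ/2) + cos φ₁ cos φ₂ sin²(Δλ/2) = 0.1157 + (0.9554)(0.9232)(0.9444) = 0.94871.
Central angle c = 2·arcsin(√a) = 2.68470 rad.
So the angular separation is 2.6847 rad.

2.6847 rad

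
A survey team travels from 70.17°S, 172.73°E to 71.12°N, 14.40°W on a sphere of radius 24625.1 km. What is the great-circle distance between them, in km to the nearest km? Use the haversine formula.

76268 km

In radians: φ₁ = -1.2247, φ₂ = 1.2413, Δλ = 172.870° = 3.0172 rad.
Haversine: a = sin²(Δφ/2) + cos φ₁ cos φ₂ sin²(Δλ/2) = 0.8902 + (0.3392)(0.3236)(0.9961) = 0.99951.
Central angle c = 2·arcsin(√a) = 3.09717 rad.
Distance = R·c = 24625.1 × 3.0972 ≈ 76268 km.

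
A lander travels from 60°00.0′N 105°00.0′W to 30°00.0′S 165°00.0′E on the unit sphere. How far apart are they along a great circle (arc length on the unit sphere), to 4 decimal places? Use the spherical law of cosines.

2.0186

With latitudes φ₁ = 60.000°, φ₂ = -30.000° and longitude difference Δλ = -90.000°:
cos c = sin φ₁ sin φ₂ + cos φ₁ cos φ₂ cos Δλ = (0.8660)(-0.5000) + (0.5000)(0.8660)(0.0000) = -0.43301,
so c = arccos(-0.43301) = 2.01863 rad.
On the unit sphere the arc length equals the central angle: 2.0186.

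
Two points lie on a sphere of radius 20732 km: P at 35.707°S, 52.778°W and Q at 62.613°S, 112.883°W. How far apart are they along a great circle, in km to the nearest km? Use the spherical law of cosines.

In radians: φ₁ = -0.6232, φ₂ = -1.0928, Δλ = -60.105° = -1.0490 rad.
cos c = sin φ₁ sin φ₂ + cos φ₁ cos φ₂ cos Δλ = (-0.5836)(-0.8879) + (0.8120)(0.4600)(0.4984) = 0.70439,
so c = arccos(0.70439) = 0.78923 rad.
Distance = R·c = 20732 × 0.7892 ≈ 16362 km.

16362 km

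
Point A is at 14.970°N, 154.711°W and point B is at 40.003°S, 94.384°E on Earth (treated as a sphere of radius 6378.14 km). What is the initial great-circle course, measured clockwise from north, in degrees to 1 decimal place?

232.4°

With φ₁ = 0.2613, φ₂ = -0.6982, Δλ = -1.9357 rad, the forward-azimuth formula gives
θ = atan2( sin Δλ cos φ₂ , cos φ₁ sin φ₂ − sin φ₁ cos φ₂ cos Δλ ) = atan2(-0.7156, -0.5504) = -127.57°.
Adding 360° brings this into [0°, 360°): 232.4°.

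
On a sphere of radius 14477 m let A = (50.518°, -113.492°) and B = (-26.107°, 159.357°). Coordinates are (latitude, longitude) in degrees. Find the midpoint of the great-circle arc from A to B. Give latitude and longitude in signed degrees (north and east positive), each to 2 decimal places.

The central angle between A and B is δ = 1.8873 rad.
With f = 0.5, the slerp weights are sin((1−f)δ)/sin δ = 0.8520 and sin(fδ)/sin δ = 0.8520.
Weighted sum of the unit vectors: (0.8520)·(-0.2535,-0.5831,0.7718) + (0.8520)·(-0.8403,0.3166,-0.4400) = (-0.9319, -0.2271, 0.2827).
Converting back: φ = atan2(z, √(x²+y²)) = 16.42°, λ = atan2(y, x) = -166.30°.

16.42°, -166.30°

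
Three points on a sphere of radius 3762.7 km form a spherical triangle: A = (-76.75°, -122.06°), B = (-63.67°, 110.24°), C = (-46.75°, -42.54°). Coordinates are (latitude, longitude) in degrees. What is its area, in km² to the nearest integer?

3197356 km²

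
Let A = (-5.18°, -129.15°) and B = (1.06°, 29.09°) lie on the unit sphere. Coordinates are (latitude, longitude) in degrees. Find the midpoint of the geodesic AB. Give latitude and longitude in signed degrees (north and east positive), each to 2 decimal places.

The central angle between A and B is δ = 2.7557 rad.
With f = 0.5, the slerp weights are sin((1−f)δ)/sin δ = 2.6076 and sin(fδ)/sin δ = 2.6076.
Weighted sum of the unit vectors: (2.6076)·(-0.6288,-0.7723,-0.0903) + (2.6076)·(0.8737,0.4861,0.0185) = (0.6387, -0.7464, -0.1872).
Converting back: φ = atan2(z, √(x²+y²)) = -10.79°, λ = atan2(y, x) = -49.45°.

-10.79°, -49.45°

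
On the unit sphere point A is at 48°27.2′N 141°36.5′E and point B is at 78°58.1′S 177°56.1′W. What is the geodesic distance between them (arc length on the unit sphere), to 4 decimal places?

2.2627

With latitudes φ₁ = 48.453°, φ₂ = -78.968° and longitude difference Δλ = 40.457°:
cos c = sin φ₁ sin φ₂ + cos φ₁ cos φ₂ cos Δλ = (0.7484)(-0.9815) + (0.6632)(0.1914)(0.7609) = -0.63802,
so c = arccos(-0.63802) = 2.26272 rad.
On the unit sphere the arc length equals the central angle: 2.2627.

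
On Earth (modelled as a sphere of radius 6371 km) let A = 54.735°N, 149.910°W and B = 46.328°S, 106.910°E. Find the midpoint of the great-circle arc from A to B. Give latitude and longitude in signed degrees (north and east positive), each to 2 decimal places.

The central angle between A and B is δ = 2.3206 rad.
With f = 0.5, the slerp weights are sin((1−f)δ)/sin δ = 1.2529 and sin(fδ)/sin δ = 1.2529.
Weighted sum of the unit vectors: (1.2529)·(-0.4996,-0.2895,0.8165) + (1.2529)·(-0.2009,0.6607,-0.7233) = (-0.8775, 0.4651, 0.1168).
Converting back: φ = atan2(z, √(x²+y²)) = 6.70°, λ = atan2(y, x) = 152.08°.

6.70°, 152.08°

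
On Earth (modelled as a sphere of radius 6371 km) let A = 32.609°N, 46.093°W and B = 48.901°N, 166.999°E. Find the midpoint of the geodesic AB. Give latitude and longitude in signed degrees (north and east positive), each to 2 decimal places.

Central angle δ = 1.6286 rad. Interpolating on the sphere with fraction f = 0.5:
P = [sin((1−f)δ)·A + sin(fδ)·B] / sin δ = 0.7285·A + 0.7285·B in Cartesian coordinates,
giving P = (-0.0410, -0.3344, 0.9415), i.e. latitude 70.31°, longitude -97.00°.

70.31°, -97.00°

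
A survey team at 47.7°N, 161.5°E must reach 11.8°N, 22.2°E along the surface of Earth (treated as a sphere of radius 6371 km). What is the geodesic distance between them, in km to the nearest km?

12273 km

Let φ₁ = 0.8325 rad, φ₂ = 0.2059 rad, and Δλ = -2.4312 rad.
cos c = sin φ₁ sin φ₂ + cos φ₁ cos φ₂ cos Δλ = (0.7396)(0.2045) + (0.6730)(0.9789)(-0.7581) = -0.34820,
so c = arccos(-0.34820) = 1.92645 rad.
Distance = R·c = 6371 × 1.9264 ≈ 12273 km.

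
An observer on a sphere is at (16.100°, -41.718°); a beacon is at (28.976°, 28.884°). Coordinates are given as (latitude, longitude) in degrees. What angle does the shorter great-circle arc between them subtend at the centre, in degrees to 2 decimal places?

65.58°

With latitudes φ₁ = 16.100°, φ₂ = 28.976° and longitude difference Δλ = 70.602°:
Haversine: a = sin²(Δφ/2) + cos φ₁ cos φ₂ sin²(Δλ/2) = 0.0126 + (0.9608)(0.8748)(0.3339) = 0.29325.
Central angle c = 2·arcsin(√a) = 1.14450 rad.
So the angular separation is 65.58°.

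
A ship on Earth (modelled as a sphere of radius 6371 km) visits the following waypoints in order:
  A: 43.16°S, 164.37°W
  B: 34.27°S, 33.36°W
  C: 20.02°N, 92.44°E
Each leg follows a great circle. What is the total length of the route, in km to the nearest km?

Leg A→B: central angle 1.5812 rad, distance 10073.7 km.
Leg B→C: central angle 2.2744 rad, distance 14490.2 km.
Total: 10073.7 + 14490.2 ≈ 24564 km.

24564 km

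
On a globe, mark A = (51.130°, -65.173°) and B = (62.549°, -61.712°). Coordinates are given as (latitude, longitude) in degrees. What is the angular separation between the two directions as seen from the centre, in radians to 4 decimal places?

Let φ₁ = 0.8924 rad, φ₂ = 1.0917 rad, and Δλ = 0.0604 rad.
cos c = sin φ₁ sin φ₂ + cos φ₁ cos φ₂ cos Δλ = (0.7786)(0.8874) + (0.6276)(0.4610)(0.9982) = 0.97968,
so c = arccos(0.97968) = 0.20195 rad.
So the angular separation is 0.2019 rad.

0.2019 rad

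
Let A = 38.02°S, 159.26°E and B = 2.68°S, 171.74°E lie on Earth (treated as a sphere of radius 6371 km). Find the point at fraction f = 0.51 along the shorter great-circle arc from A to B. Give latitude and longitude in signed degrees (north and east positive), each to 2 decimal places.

Central angle δ = 0.6483 rad. Interpolating on the sphere with fraction f = 0.51:
P = [sin((1−f)δ)·A + sin(fδ)·B] / sin δ = 0.5173·A + 0.5376·B in Cartesian coordinates,
giving P = (-0.9126, 0.2215, -0.3437), i.e. latitude -20.11°, longitude 166.36°.

-20.11°, 166.36°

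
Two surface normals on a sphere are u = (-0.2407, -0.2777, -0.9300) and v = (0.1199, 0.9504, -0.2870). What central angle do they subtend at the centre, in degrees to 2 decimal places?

91.48°

u·v = -0.0259; |u| = 1.0000, |v| = 1.0000.
cos θ = (u·v)/(|u||v|) = -0.0259, so θ = 91.48°.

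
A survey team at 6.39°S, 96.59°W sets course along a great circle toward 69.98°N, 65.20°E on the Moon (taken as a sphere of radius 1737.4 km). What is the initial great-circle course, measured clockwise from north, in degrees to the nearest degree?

7°

Δλ = 161.790° = 2.8238 rad.
y = sin Δλ · cos φ₂ = (0.3125)(0.3423) = 0.1070
x = cos φ₁ sin φ₂ − sin φ₁ cos φ₂ cos Δλ = (0.9938)(0.9396) − (-0.1113)(0.3423)(-0.9499) = 0.8975
θ = atan2(y, x) = 6.80°, so the bearing is 7°.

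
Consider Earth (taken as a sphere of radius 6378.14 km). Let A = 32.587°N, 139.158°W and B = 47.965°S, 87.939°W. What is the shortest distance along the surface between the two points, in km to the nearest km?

With latitudes φ₁ = 32.587°, φ₂ = -47.965° and longitude difference Δλ = 51.219°:
cos c = sin φ₁ sin φ₂ + cos φ₁ cos φ₂ cos Δλ = (0.5386)(-0.7427) + (0.8426)(0.6696)(0.6263) = -0.04665,
so c = arccos(-0.04665) = 1.61747 rad.
Distance = R·c = 6378.14 × 1.6175 ≈ 10316 km.

10316 km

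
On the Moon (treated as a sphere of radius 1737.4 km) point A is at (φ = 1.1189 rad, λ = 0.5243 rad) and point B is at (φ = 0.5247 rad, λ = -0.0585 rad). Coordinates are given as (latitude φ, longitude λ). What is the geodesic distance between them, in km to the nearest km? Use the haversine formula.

1212 km

In radians: φ₁ = 1.1189, φ₂ = 0.5247, Δλ = -33.392° = -0.5828 rad.
Haversine: a = sin²(Δφ/2) + cos φ₁ cos φ₂ sin²(Δλ/2) = 0.0857 + (0.4367)(0.8655)(0.0825) = 0.11689.
Central angle c = 2·arcsin(√a) = 0.69787 rad.
Distance = R·c = 1737.4 × 0.6979 ≈ 1212 km.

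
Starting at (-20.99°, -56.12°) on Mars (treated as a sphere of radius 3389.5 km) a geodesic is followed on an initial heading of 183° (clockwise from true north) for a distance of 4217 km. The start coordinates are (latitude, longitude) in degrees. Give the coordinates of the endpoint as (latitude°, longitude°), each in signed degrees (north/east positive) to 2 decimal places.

Angular distance δ = d/R = 4217/3389.5 = 1.24414 rad; initial bearing θ = 3.1940 rad.
sin φ₂ = sin φ₁ cos δ + cos φ₁ sin δ cos θ = (-0.3582)(0.3209) + (0.9336)(0.9471)(-0.9986) = -0.9980, so φ₂ = -86.38°.
Δλ = atan2(sin θ sin δ cos φ₁, cos δ − sin φ₁ sin φ₂) = atan2(-0.0463, -0.0366) = -128.344°.
λ₂ = -56.120° − 128.344° = -184.46° → 175.54° after wrapping to (−180°, 180°].

-86.38°, 175.54°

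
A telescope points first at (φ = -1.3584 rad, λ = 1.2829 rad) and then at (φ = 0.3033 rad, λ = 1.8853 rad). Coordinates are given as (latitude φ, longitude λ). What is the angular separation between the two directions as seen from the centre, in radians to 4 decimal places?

In radians: φ₁ = -1.3584, φ₂ = 0.3033, Δλ = 34.515° = 0.6024 rad.
Haversine: a = sin²(Δφ/2) + cos φ₁ cos φ₂ sin²(Δλ/2) = 0.5454 + (0.2108)(0.9544)(0.0880) = 0.56310.
Central angle c = 2·arcsin(√a) = 1.69732 rad.
So the angular separation is 1.6973 rad.

1.6973 rad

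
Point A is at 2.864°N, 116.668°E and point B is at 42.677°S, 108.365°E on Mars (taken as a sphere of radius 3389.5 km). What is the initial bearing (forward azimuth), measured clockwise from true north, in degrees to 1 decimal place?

188.5°

With φ₁ = 0.0500, φ₂ = -0.7449, Δλ = -0.1449 rad, the forward-azimuth formula gives
θ = atan2( sin Δλ cos φ₂ , cos φ₁ sin φ₂ − sin φ₁ cos φ₂ cos Δλ ) = atan2(-0.1062, -0.7134) = -171.54°.
Adding 360° brings this into [0°, 360°): 188.5°.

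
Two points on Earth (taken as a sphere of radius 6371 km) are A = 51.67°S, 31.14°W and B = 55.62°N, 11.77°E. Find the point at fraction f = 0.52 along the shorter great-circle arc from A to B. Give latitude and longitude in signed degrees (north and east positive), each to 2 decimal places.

4.30°, -10.15°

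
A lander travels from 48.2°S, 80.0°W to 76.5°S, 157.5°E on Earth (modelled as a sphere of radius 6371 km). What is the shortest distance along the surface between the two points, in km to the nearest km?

5572 km

In radians: φ₁ = -0.8412, φ₂ = -1.3352, Δλ = -122.500° = -2.1380 rad.
Haversine: a = sin²(Δφ/2) + cos φ₁ cos φ₂ sin²(Δλ/2) = 0.0598 + (0.6665)(0.2334)(0.7686) = 0.17936.
Central angle c = 2·arcsin(√a) = 0.87464 rad.
Distance = R·c = 6371 × 0.8746 ≈ 5572 km.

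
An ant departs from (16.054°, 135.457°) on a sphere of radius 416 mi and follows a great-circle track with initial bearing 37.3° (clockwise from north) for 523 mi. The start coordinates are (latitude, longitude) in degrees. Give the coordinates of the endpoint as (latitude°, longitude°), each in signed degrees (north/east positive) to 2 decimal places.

54.34°, -143.14°

Angular distance δ = d/R = 523/416 = 1.25721 rad; initial bearing θ = 0.6510 rad.
sin φ₂ = sin φ₁ cos δ + cos φ₁ sin δ cos θ = (0.2765)(0.3085) + (0.9610)(0.9512)(0.7955) = 0.8125, so φ₂ = 54.34°.
Δλ = atan2(sin θ sin δ cos φ₁, cos δ − sin φ₁ sin φ₂) = atan2(0.5540, 0.0838) = 81.399°.
λ₂ = 135.457° + 81.399° = 216.86° → -143.14° after wrapping to (−180°, 180°].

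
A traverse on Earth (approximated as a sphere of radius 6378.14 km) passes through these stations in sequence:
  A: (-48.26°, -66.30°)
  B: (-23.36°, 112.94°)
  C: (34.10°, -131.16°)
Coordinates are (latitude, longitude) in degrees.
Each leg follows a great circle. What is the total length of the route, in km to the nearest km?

25831 km

Leg A→B: central angle 1.8915 rad, distance 12064.5 km.
Leg B→C: central angle 2.1584 rad, distance 13766.4 km.
Total: 12064.5 + 13766.4 ≈ 25831 km.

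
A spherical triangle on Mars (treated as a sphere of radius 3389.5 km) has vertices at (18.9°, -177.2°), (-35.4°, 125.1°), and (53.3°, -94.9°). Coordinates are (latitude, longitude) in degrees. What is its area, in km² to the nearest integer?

3056008 km²

Side lengths (central angles): a = 2.5637, b = 1.2287, c = 1.3444 rad; semiperimeter s = 2.5684.
By l'Huilier's theorem, tan(E/4) = √[tan(s/2) tan((s−a)/2) tan((s−b)/2) tan((s−c)/2)], giving spherical excess E = 0.2660 rad.
Area = E·R² = 0.2660 × (3389.5)² ≈ 3056008 km².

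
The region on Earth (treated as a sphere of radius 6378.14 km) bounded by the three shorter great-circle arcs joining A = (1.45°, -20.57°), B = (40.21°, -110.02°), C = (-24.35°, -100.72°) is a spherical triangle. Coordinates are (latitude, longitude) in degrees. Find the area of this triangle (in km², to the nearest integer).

Side lengths (central angles): a = 1.1369, b = 1.4249, c = 1.5471 rad; semiperimeter s = 2.0545.
By l'Huilier's theorem, tan(E/4) = √[tan(s/2) tan((s−a)/2) tan((s−b)/2) tan((s−c)/2)], giving spherical excess E = 1.0275 rad.
Area = E·R² = 1.0275 × (6378.14)² ≈ 41799120 km².

41799120 km²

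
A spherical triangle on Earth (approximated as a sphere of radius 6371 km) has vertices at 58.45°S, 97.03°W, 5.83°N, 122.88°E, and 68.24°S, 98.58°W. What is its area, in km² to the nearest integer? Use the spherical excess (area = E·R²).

7359472 km²

Side lengths (central angles): a = 1.9506, b = 0.1713, c = 2.0781 rad; semiperimeter s = 2.1000.
By l'Huilier's theorem, tan(E/4) = √[tan(s/2) tan((s−a)/2) tan((s−b)/2) tan((s−c)/2)], giving spherical excess E = 0.1813 rad.
Area = E·R² = 0.1813 × (6371)² ≈ 7359472 km².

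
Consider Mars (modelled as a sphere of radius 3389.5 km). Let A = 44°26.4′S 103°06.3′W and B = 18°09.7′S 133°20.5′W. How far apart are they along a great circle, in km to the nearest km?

2156 km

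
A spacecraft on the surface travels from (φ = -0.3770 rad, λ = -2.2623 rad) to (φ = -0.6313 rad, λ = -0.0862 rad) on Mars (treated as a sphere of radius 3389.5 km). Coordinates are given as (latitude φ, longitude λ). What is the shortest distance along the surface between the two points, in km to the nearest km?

With latitudes φ₁ = -21.601°, φ₂ = -36.171° and longitude difference Δλ = 124.681°:
Haversine: a = sin²(Δφ/2) + cos φ₁ cos φ₂ sin²(Δλ/2) = 0.0161 + (0.9298)(0.8073)(0.7845) = 0.60491.
Central angle c = 2·arcsin(√a) = 1.78218 rad.
Distance = R·c = 3389.5 × 1.7822 ≈ 6041 km.

6041 km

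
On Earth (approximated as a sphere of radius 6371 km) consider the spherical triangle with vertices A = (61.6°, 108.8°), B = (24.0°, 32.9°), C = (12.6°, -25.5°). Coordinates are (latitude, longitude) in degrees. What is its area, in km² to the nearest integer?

25952782 km²

Side lengths (central angles): a = 0.9814, b = 1.7035, c = 1.0887 rad; semiperimeter s = 1.8868.
By l'Huilier's theorem, tan(E/4) = √[tan(s/2) tan((s−a)/2) tan((s−b)/2) tan((s−c)/2)], giving spherical excess E = 0.6394 rad.
Area = E·R² = 0.6394 × (6371)² ≈ 25952782 km².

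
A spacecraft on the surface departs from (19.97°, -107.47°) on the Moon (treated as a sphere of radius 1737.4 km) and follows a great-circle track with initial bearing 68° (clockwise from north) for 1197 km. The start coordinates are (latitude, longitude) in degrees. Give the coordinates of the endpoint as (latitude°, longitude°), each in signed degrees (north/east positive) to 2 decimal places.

Angular distance δ = d/R = 1197/1737.4 = 0.68896 rad; initial bearing θ = 1.1868 rad.
sin φ₂ = sin φ₁ cos δ + cos φ₁ sin δ cos θ = (0.3415)(0.7719) + (0.9399)(0.6357)(0.3746) = 0.4875, so φ₂ = 29.17°.
Δλ = atan2(sin θ sin δ cos φ₁, cos δ − sin φ₁ sin φ₂) = atan2(0.5540, 0.6054) = 42.460°.
λ₂ = -107.470° + 42.460° = -65.01°.

29.17°, -65.01°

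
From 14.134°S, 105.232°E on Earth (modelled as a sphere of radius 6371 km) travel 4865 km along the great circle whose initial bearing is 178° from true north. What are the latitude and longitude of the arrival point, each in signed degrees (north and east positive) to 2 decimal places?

Angular distance δ = d/R = 4865/6371 = 0.76362 rad; initial bearing θ = 3.1067 rad.
sin φ₂ = sin φ₁ cos δ + cos φ₁ sin δ cos θ = (-0.2442)(0.7223) + (0.9697)(0.6915)(-0.9994) = -0.8466, so φ₂ = -57.84°.
Δλ = atan2(sin θ sin δ cos φ₁, cos δ − sin φ₁ sin φ₂) = atan2(0.0234, 0.5156) = 2.599°.
λ₂ = 105.232° + 2.599° = 107.83°.

-57.84°, 107.83°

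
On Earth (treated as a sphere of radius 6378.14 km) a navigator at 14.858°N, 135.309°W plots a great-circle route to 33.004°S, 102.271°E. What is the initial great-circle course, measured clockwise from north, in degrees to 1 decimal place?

Δλ = -122.420° = -2.1366 rad.
y = sin Δλ · cos φ₂ = (-0.8441)(0.8386) = -0.7079
x = cos φ₁ sin φ₂ − sin φ₁ cos φ₂ cos Δλ = (0.9666)(-0.5447) − (0.2564)(0.8386)(-0.5361) = -0.4112
θ = atan2(y, x) = -120.15°; adding 360° gives 239.9°.

239.9°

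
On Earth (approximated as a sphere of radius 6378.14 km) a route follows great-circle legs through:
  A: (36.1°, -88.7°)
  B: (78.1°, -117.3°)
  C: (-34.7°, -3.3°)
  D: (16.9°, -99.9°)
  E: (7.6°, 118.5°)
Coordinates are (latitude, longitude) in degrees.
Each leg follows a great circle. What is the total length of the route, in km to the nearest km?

Leg A→B: central angle 0.7629 rad, distance 4866.1 km.
Leg B→C: central angle 2.2472 rad, distance 14333.0 km.
Leg C→D: central angle 1.8296 rad, distance 11669.3 km.
Leg D→E: central angle 2.3530 rad, distance 15007.5 km.
Total: 4866.1 + 14333.0 + 11669.3 + 15007.5 ≈ 45876 km.

45876 km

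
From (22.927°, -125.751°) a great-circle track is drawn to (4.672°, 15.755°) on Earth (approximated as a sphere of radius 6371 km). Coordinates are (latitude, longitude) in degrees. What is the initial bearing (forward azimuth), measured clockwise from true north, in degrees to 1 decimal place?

58.6°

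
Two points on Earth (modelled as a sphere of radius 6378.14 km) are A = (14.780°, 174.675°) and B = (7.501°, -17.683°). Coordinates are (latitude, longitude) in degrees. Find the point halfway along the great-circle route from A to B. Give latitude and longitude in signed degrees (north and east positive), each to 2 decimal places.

The central angle between A and B is δ = 2.6978 rad.
With f = 0.5, the slerp weights are sin((1−f)δ)/sin δ = 2.2718 and sin(fδ)/sin δ = 2.2718.
Weighted sum of the unit vectors: (2.2718)·(-0.9627,0.0897,0.2551) + (2.2718)·(0.9446,-0.3012,0.1305) = (-0.0412, -0.4803, 0.8761).
Converting back: φ = atan2(z, √(x²+y²)) = 61.18°, λ = atan2(y, x) = -94.90°.

61.18°, -94.90°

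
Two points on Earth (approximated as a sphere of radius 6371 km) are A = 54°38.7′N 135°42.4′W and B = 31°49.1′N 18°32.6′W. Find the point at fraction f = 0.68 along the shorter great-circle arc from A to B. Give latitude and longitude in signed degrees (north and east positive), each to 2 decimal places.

51.56°, -39.50°

Central angle δ = 1.3638 rad. Interpolating on the sphere with fraction f = 0.68:
P = [sin((1−f)δ)·A + sin(fδ)·B] / sin δ = 0.4319·A + 0.8175·B in Cartesian coordinates,
giving P = (0.4797, -0.3954, 0.7833), i.e. latitude 51.56°, longitude -39.50°.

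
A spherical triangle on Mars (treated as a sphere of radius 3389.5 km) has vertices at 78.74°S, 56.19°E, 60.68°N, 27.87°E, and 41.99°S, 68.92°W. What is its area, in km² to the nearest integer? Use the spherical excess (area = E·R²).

28170266 km²

Side lengths (central angles): a = 2.2476, b = 0.9611, c = 2.4511 rad; semiperimeter s = 2.8299.
By l'Huilier's theorem, tan(E/4) = √[tan(s/2) tan((s−a)/2) tan((s−b)/2) tan((s−c)/2)], giving spherical excess E = 2.4520 rad.
Area = E·R² = 2.4520 × (3389.5)² ≈ 28170266 km².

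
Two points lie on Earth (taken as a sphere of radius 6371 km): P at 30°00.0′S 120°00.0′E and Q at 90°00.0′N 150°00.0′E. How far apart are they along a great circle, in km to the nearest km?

Let φ₁ = -0.5236 rad, φ₂ = 1.5708 rad, and Δλ = 0.5236 rad.
Haversine: a = sin²(Δφ/2) + cos φ₁ cos φ₂ sin²(Δλ/2) = 0.7500 + (0.8660)(0.0000)(0.0670) = 0.75000.
Central angle c = 2·arcsin(√a) = 2.09440 rad.
Distance = R·c = 6371 × 2.0944 ≈ 13343 km.

13343 km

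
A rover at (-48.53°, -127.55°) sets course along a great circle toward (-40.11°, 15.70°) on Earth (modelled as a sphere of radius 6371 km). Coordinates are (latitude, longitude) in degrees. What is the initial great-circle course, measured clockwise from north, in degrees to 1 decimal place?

152.7°

Δλ = 143.250° = 2.5002 rad.
y = sin Δλ · cos φ₂ = (0.5983)(0.7648) = 0.4576
x = cos φ₁ sin φ₂ − sin φ₁ cos φ₂ cos Δλ = (0.6622)(-0.6443) − (-0.7493)(0.7648)(-0.8013) = -0.8858
θ = atan2(y, x) = 152.68°, so the bearing is 152.7°.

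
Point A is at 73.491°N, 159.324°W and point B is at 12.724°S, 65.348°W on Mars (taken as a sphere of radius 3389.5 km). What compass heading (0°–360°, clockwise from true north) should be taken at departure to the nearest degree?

With φ₁ = 1.2827, φ₂ = -0.2221, Δλ = 1.6402 rad, the forward-azimuth formula gives
θ = atan2( sin Δλ cos φ₂ , cos φ₁ sin φ₂ − sin φ₁ cos φ₂ cos Δλ ) = atan2(0.9731, 0.0023) = 89.87°.
So the initial bearing is 90°.

90°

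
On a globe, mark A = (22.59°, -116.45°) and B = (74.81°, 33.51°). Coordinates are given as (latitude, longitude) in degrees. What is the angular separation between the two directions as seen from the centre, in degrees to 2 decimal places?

Let φ₁ = 0.3943 rad, φ₂ = 1.3057 rad, and Δλ = 2.6173 rad.
Haversine: a = sin²(Δφ/2) + cos φ₁ cos φ₂ sin²(Δλ/2) = 0.1937 + (0.9233)(0.2620)(0.9328) = 0.41935.
Central angle c = 2·arcsin(√a) = 1.40880 rad.
So the angular separation is 80.72°.

80.72°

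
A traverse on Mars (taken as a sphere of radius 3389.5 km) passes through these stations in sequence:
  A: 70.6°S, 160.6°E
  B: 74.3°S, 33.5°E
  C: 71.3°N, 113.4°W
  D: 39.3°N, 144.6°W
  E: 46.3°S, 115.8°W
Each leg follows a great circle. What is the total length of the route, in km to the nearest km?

Leg A→B: central angle 0.5475 rad, distance 1855.8 km.
Leg B→C: central angle 2.9656 rad, distance 10051.8 km.
Leg C→D: central angle 0.6229 rad, distance 2111.5 km.
Leg D→E: central angle 1.5602 rad, distance 5288.3 km.
Total: 1855.8 + 10051.8 + 2111.5 + 5288.3 ≈ 19307 km.

19307 km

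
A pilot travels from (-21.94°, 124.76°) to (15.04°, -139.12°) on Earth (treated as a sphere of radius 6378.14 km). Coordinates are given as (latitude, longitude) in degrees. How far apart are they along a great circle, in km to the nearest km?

In radians: φ₁ = -0.3829, φ₂ = 0.2625, Δλ = 96.120° = 1.6776 rad.
cos c = sin φ₁ sin φ₂ + cos φ₁ cos φ₂ cos Δλ = (-0.3736)(0.2595) + (0.9276)(0.9657)(-0.1066) = -0.19246,
so c = arccos(-0.19246) = 1.76446 rad.
Distance = R·c = 6378.14 × 1.7645 ≈ 11254 km.

11254 km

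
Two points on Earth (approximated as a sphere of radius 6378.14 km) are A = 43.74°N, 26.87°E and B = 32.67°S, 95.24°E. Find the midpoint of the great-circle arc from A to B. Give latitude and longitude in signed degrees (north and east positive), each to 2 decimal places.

6.67°, 64.02°

Central angle δ = 1.7204 rad. Interpolating on the sphere with fraction f = 0.5:
P = [sin((1−f)δ)·A + sin(fδ)·B] / sin δ = 0.7665·A + 0.7665·B in Cartesian coordinates,
giving P = (0.4351, 0.8929, 0.1162), i.e. latitude 6.67°, longitude 64.02°.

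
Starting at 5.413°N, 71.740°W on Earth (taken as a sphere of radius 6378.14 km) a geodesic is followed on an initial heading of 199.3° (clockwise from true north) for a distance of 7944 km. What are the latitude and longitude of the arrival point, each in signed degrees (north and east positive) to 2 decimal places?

Angular distance δ = d/R = 7944/6378.14 = 1.24550 rad; initial bearing θ = 3.4784 rad.
sin φ₂ = sin φ₁ cos δ + cos φ₁ sin δ cos θ = (0.0943)(0.3196) + (0.9955)(0.9476)(-0.9438) = -0.8602, so φ₂ = -59.34°.
Δλ = atan2(sin θ sin δ cos φ₁, cos δ − sin φ₁ sin φ₂) = atan2(-0.3118, 0.4007) = -37.884°.
λ₂ = -71.740° − 37.884° = -109.62°.

-59.34°, -109.62°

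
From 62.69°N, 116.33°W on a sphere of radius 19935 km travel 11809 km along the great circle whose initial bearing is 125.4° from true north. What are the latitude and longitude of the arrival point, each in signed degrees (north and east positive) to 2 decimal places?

36.07°, -82.06°

Angular distance δ = d/R = 11809/19935 = 0.59238 rad; initial bearing θ = 2.1886 rad.
sin φ₂ = sin φ₁ cos δ + cos φ₁ sin δ cos θ = (0.8885)(0.8296) + (0.4588)(0.5583)(-0.5793) = 0.5888, so φ₂ = 36.07°.
Δλ = atan2(sin θ sin δ cos φ₁, cos δ − sin φ₁ sin φ₂) = atan2(0.2088, 0.3065) = 34.266°.
λ₂ = -116.330° + 34.266° = -82.06°.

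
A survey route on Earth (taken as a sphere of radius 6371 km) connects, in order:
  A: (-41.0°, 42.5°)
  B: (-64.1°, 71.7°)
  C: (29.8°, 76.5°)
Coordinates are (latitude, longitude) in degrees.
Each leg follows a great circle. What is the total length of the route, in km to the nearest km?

13631 km

Leg A→B: central angle 0.4993 rad, distance 3180.9 km.
Leg B→C: central angle 1.6402 rad, distance 10449.7 km.
Total: 3180.9 + 10449.7 ≈ 13631 km.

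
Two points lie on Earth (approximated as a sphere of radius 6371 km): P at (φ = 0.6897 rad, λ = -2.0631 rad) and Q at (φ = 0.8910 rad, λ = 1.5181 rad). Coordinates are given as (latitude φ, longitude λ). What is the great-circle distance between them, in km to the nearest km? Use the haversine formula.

9650 km

In radians: φ₁ = 0.6897, φ₂ = 0.8910, Δλ = -154.812° = -2.7020 rad.
Haversine: a = sin²(Δφ/2) + cos φ₁ cos φ₂ sin²(Δλ/2) = 0.0101 + (0.7714)(0.6286)(0.9525) = 0.47199.
Central angle c = 2·arcsin(√a) = 1.51475 rad.
Distance = R·c = 6371 × 1.5148 ≈ 9650 km.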